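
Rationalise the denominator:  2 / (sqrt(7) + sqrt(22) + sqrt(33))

Group as (sqrt(7) + sqrt(22)) + sqrt(33); multiply by (sqrt(7) + sqrt(22)) - sqrt(33), then rationalise the remaining surd.

(-11*sqrt(42) - 2*sqrt(33) + 9*sqrt(22) + 24*sqrt(7))/150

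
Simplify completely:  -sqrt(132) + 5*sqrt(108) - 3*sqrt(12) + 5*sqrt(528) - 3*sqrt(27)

sqrt(132) = 2*sqrt(33); 5*sqrt(108) = 30*sqrt(3); 3*sqrt(12) = 6*sqrt(3); 5*sqrt(528) = 20*sqrt(33); 3*sqrt(27) = 9*sqrt(3)

15*sqrt(3) + 18*sqrt(33)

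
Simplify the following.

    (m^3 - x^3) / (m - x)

m^2 + m*x + x^2

Apply the difference-of-cubes factorisation and cancel (m - x).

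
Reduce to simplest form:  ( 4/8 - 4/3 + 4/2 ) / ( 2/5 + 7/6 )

35/47

Numerator: 4/8 - 4/3 + 4/2 = 7/6
Denominator: 2/5 + 7/6 = 47/30
Divide: (7/6) · (30/47) = 35/47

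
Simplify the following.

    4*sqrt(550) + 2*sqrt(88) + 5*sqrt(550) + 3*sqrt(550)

64*sqrt(22)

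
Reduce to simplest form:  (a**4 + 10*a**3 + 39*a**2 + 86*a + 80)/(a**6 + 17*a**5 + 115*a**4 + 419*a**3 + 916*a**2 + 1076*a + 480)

1/(a**2 + 7*a + 6)

Factor: a**4 + 10*a**3 + 39*a**2 + 86*a + 80 = (a + 2)*(a + 5)*(a**2 + 3*a + 8);  a**6 + 17*a**5 + 115*a**4 + 419*a**3 + 916*a**2 + 1076*a + 480 = (a + 5)*(a + 1)*(a**2 + 3*a + 8)*(a + 2)*(a + 6)
Cancel the common factors (a**2 + 3*a + 8), (a + 5), (a + 2).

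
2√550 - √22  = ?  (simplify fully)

2√550 = 10*√22; √22 = √22
Combine: (10 - 1)·√22 = 9*√22

9*√22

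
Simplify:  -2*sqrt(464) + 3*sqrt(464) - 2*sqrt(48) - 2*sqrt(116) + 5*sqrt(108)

22*sqrt(3)

2*sqrt(464) = 8*sqrt(29); 3*sqrt(464) = 12*sqrt(29); 2*sqrt(48) = 8*sqrt(3); 2*sqrt(116) = 4*sqrt(29); 5*sqrt(108) = 30*sqrt(3)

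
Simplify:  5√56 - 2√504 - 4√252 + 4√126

5√56 = 10*√14; 2√504 = 12*√14; 4√252 = 24*√7; 4√126 = 12*√14

-24*√7 + 10*√14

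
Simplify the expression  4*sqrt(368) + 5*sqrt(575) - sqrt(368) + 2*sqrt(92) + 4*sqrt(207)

4*sqrt(368) = 16*sqrt(23); 5*sqrt(575) = 25*sqrt(23); sqrt(368) = 4*sqrt(23); 2*sqrt(92) = 4*sqrt(23); 4*sqrt(207) = 12*sqrt(23)
Combine: (16 + 25 - 4 + 4 + 12)·sqrt(23) = 53*sqrt(23)

53*sqrt(23)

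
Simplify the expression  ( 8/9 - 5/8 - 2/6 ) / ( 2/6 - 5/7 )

Numerator: 8/9 - 5/8 - 2/6 = -5/72
Denominator: 2/6 - 5/7 = -8/21
Divide: (-5/72) · (-21/8) = 35/192

35/192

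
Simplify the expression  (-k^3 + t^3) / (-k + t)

Factor as (a-b)(a^2+ab+b^2) with a=t, b=k.

k^2 + k*t + t^2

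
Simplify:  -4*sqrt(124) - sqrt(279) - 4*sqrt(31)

4*sqrt(124) = 8*sqrt(31); sqrt(279) = 3*sqrt(31); 4*sqrt(31) = 4*sqrt(31)
Combine: (-8 - 3 - 4)·sqrt(31) = -15*sqrt(31)

-15*sqrt(31)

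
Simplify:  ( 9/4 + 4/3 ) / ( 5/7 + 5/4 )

301/165

Numerator: 9/4 + 4/3 = 43/12
Denominator: 5/7 + 5/4 = 55/28
Divide: (43/12) · (28/55) = 301/165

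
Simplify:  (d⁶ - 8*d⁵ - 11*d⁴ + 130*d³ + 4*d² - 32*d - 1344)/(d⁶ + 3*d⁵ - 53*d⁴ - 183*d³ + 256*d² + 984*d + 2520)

(d² - 16)/(d² + 11*d + 30)

Factor: d⁶ - 8*d⁵ - 11*d⁴ + 130*d³ + 4*d² - 32*d - 1344 = (d - 3)·(d - 4)·(d² + 2*d + 4)·(d + 4)·(d - 7);  d⁶ + 3*d⁵ - 53*d⁴ - 183*d³ + 256*d² + 984*d + 2520 = (d² + 2*d + 4)·(d - 7)·(d + 5)·(d + 6)·(d - 3)
Cancel the common factors (d² + 2*d + 4), (d - 3), (d - 7).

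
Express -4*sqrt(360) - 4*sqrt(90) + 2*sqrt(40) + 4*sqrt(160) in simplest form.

-16*sqrt(10)

4*sqrt(360) = 24*sqrt(10); 4*sqrt(90) = 12*sqrt(10); 2*sqrt(40) = 4*sqrt(10); 4*sqrt(160) = 16*sqrt(10)
Combine: (-24 - 12 + 4 + 16)·sqrt(10) = -16*sqrt(10)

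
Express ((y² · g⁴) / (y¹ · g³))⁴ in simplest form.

Inside the bracket: y¹ · g¹
Raise to the power 4: y⁴ · g⁴

g⁴*y⁴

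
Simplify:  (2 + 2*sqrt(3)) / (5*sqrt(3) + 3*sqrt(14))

(-30 - 10*sqrt(3) + 6*sqrt(14) + 6*sqrt(42))/51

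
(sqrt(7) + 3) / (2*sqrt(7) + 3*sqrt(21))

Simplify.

(-6*sqrt(7) - 14 + 21*sqrt(3) + 9*sqrt(21))/161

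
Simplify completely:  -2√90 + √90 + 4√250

2√90 = 6*√10; √90 = 3*√10; 4√250 = 20*√10
Combine: (-6 + 3 + 20)·√10 = 17*√10

17*√10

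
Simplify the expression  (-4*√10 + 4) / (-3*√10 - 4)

Multiply numerator and denominator by -4 + 3*√10.
Denominator becomes -74; numerator becomes -136 + 28*√10.

(-14*√10 + 68)/37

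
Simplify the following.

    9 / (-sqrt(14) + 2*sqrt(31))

Multiply numerator and denominator by sqrt(14) + 2*sqrt(31).
Denominator becomes 110; numerator becomes 9*sqrt(14) + 18*sqrt(31).

(9*sqrt(14) + 18*sqrt(31))/110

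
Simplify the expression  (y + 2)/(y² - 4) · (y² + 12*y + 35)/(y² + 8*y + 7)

(y + 5)/(y² - y - 2)

Factor: y² - 4 = (y + 2)·(y - 2);  y² + 12*y + 35 = (y + 7)·(y + 5);  y² + 8*y + 7 = (y + 7)·(y + 1)
Cancel the common factors (y + 7), (y + 2).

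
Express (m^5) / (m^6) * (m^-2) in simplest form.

m^(-3)

Quotient: (m^-1)
Multiply by (m^-2): add exponents.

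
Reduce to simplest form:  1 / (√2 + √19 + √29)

Group as (√19 + √29) + √2; multiply by (√19 + √29) - √2, then rationalise the remaining surd.

(-√1102 - 4*√29 + 6*√19 + 23*√2)/44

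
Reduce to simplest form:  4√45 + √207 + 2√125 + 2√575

22*√5 + 13*√23

4√45 = 12*√5; √207 = 3*√23; 2√125 = 10*√5; 2√575 = 10*√23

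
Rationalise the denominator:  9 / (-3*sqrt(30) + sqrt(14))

(-27*sqrt(30) - 9*sqrt(14))/256

Multiply numerator and denominator by sqrt(14) + 3*sqrt(30).
Denominator becomes -256; numerator becomes 9*sqrt(14) + 27*sqrt(30).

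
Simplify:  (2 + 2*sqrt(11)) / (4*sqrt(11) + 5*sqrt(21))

Multiply numerator and denominator by -5*sqrt(21) + 4*sqrt(11).
Denominator becomes -349; numerator becomes -10*sqrt(231) - 10*sqrt(21) + 8*sqrt(11) + 88.

(-88 - 8*sqrt(11) + 10*sqrt(21) + 10*sqrt(231))/349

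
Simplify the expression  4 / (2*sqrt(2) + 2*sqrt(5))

(-2*sqrt(2) + 2*sqrt(5))/3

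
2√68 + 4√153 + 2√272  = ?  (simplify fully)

24*√17

2√68 = 4*√17; 4√153 = 12*√17; 2√272 = 8*√17
Combine: (4 + 12 + 8)·√17 = 24*√17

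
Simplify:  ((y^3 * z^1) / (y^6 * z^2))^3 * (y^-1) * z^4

z/y^10

Inside the bracket: (y^-3) * (z^-1)
Raise to the power 3: (y^-9) * (z^-3)
Multiply by (y^-1) * z^4: add exponents.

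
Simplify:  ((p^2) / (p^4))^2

Inside the bracket: (p^-2)
Raise to the power 2: (p^-4)

p^(-4)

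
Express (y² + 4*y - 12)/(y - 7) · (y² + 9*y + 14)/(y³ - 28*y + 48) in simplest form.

(y² + 9*y + 14)/(y² - 11*y + 28)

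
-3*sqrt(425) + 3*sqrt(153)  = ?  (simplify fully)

-6*sqrt(17)

3*sqrt(425) = 15*sqrt(17); 3*sqrt(153) = 9*sqrt(17)
Combine: (-15 + 9)·sqrt(17) = -6*sqrt(17)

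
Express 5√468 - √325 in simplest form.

25*√13

5√468 = 30*√13; √325 = 5*√13
Combine: (30 - 5)·√13 = 25*√13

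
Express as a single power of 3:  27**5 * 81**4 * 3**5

27**5 = 3**15; 81**4 = 3**16; 3**5 = 3**5
Combine exponents: 3**36

3**36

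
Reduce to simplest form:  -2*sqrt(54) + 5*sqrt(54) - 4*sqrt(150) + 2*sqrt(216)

2*sqrt(54) = 6*sqrt(6); 5*sqrt(54) = 15*sqrt(6); 4*sqrt(150) = 20*sqrt(6); 2*sqrt(216) = 12*sqrt(6)
Combine: (-6 + 15 - 20 + 12)·sqrt(6) = sqrt(6)

sqrt(6)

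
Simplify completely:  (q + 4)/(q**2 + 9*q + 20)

Factor: q**2 + 9*q + 20 = (q + 4)*(q + 5)
Cancel the common factor (q + 4).

1/(q + 5)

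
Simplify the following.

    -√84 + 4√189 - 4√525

-10*√21

√84 = 2*√21; 4√189 = 12*√21; 4√525 = 20*√21
Combine: (-2 + 12 - 20)·√21 = -10*√21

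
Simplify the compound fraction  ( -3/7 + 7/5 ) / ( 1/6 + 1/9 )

Numerator: -3/7 + 7/5 = 34/35
Denominator: 1/6 + 1/9 = 5/18
Divide: (34/35) · (18/5) = 612/175

612/175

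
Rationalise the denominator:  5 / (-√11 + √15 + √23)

(-135*√11 + 15*√23 + 95*√15 + 10*√3795)/651

Group as (√15 + √23) - √11; multiply by (√15 + √23) + √11, then rationalise the remaining surd.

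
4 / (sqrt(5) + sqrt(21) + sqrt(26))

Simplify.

(-2*sqrt(2730) + 10*sqrt(21) + 42*sqrt(5))/105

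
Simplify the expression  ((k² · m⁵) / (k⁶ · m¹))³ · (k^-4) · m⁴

m^16/k^16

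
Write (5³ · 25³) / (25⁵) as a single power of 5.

5^(-1)

5³ = 5^3; 25³ = 5^6; 25⁵ = 5^10
Combine exponents: 5^(-1)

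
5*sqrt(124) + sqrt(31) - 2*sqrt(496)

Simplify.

3*sqrt(31)

5*sqrt(124) = 10*sqrt(31); sqrt(31) = sqrt(31); 2*sqrt(496) = 8*sqrt(31)
Combine: (10 + 1 - 8)·sqrt(31) = 3*sqrt(31)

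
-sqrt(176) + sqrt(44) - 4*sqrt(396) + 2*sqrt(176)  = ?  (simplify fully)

-18*sqrt(11)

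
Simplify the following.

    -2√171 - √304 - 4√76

-18*√19

2√171 = 6*√19; √304 = 4*√19; 4√76 = 8*√19
Combine: (-6 - 4 - 8)·√19 = -18*√19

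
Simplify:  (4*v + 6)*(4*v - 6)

16*v**2 - 36

(4*v)**2 - (6)**2 = 16*v**2 - 36.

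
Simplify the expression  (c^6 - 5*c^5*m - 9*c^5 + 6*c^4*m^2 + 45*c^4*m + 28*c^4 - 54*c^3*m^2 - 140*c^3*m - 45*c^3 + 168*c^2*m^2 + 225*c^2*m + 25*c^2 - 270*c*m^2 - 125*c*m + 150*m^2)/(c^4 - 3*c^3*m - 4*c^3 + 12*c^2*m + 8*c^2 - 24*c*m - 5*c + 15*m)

Factor: c^6 - 5*c^5*m - 9*c^5 + 6*c^4*m^2 + 45*c^4*m + 28*c^4 - 54*c^3*m^2 - 140*c^3*m - 45*c^3 + 168*c^2*m^2 + 225*c^2*m + 25*c^2 - 270*c*m^2 - 125*c*m + 150*m^2 = (c - 5)*(c - 1)*(c - 3*m)*(c - 2*m)*(c^2 - 3*c + 5);  c^4 - 3*c^3*m - 4*c^3 + 12*c^2*m + 8*c^2 - 24*c*m - 5*c + 15*m = (c^2 - 3*c + 5)*(c - 3*m)*(c - 1)
Cancel the common factors (c^2 - 3*c + 5), (c - 1), (c - 3*m).

c^2 - 2*c*m - 5*c + 10*m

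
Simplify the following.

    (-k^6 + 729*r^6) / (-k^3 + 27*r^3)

k^3 + 27*r^3

-k^6 + 729*r^6 factors as (-k + 3*r)*(k + 3*r)*(k^2 - 3*k*r + 9*r^2)*(k^2 + 3*k*r + 9*r^2).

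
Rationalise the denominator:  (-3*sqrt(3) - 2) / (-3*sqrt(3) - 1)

Multiply numerator and denominator by -1 + 3*sqrt(3).
Denominator becomes -26; numerator becomes -25 - 3*sqrt(3).

(3*sqrt(3) + 25)/26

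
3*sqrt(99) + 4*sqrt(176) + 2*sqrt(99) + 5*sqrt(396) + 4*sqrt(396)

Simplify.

3*sqrt(99) = 9*sqrt(11); 4*sqrt(176) = 16*sqrt(11); 2*sqrt(99) = 6*sqrt(11); 5*sqrt(396) = 30*sqrt(11); 4*sqrt(396) = 24*sqrt(11)
Combine: (9 + 16 + 6 + 30 + 24)·sqrt(11) = 85*sqrt(11)

85*sqrt(11)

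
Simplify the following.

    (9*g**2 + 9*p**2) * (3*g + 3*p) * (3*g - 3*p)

81*g**4 - 81*p**4

Telescope via difference of squares: ((3*g)+(3*p))((3*g)-(3*p)) = 9*g**2 - 9*p**2, then repeat with the next factor.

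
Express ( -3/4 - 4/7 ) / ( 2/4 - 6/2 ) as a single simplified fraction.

37/70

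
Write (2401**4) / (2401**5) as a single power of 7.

2401**4 = 7**16; 2401**5 = 7**20
Combine exponents: 7**(-4)

7**(-4)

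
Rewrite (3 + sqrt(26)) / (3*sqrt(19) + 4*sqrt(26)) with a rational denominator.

(-3*sqrt(494) - 9*sqrt(19) + 12*sqrt(26) + 104)/245

Multiply numerator and denominator by -3*sqrt(19) + 4*sqrt(26).
Denominator becomes 245; numerator becomes -3*sqrt(494) - 9*sqrt(19) + 12*sqrt(26) + 104.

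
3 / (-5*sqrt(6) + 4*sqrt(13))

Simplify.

Multiply numerator and denominator by 5*sqrt(6) + 4*sqrt(13).
Denominator becomes 58; numerator becomes 15*sqrt(6) + 12*sqrt(13).

(15*sqrt(6) + 12*sqrt(13))/58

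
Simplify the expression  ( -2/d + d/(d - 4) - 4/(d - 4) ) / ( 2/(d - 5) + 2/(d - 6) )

Numerator: -2/d + d/(d - 4) - 4/(d - 4) = (d - 2)/d
Denominator: 2/(d - 5) + 2/(d - 6) = (4*d - 22)/(d^2 - 11*d + 30)
Divide: ((d - 2)/d) · ((d^2 - 11*d + 30)/(4*d - 22)) = (d^3 - 13*d^2 + 52*d - 60)/(4*d^2 - 22*d)

(d^3 - 13*d^2 + 52*d - 60)/(4*d^2 - 22*d)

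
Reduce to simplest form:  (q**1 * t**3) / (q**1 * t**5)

Quotient: (t**-2)

t**(-2)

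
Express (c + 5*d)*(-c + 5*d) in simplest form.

-c^2 + 25*d^2

Product of conjugates: (P+Q)(P-Q) = P^2 - Q^2.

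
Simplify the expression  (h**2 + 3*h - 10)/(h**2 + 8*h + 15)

(h - 2)/(h + 3)

Factor: h**2 + 3*h - 10 = (h + 5)*(h - 2);  h**2 + 8*h + 15 = (h + 5)*(h + 3)
Cancel the common factor (h + 5).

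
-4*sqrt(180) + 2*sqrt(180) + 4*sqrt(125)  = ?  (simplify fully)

8*sqrt(5)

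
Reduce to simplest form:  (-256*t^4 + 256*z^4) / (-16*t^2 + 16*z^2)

16*t^2 + 16*z^2

-256*t^4 + 256*z^4 factors as 256*(-t + z)*(t + z)*(t^2 + z^2).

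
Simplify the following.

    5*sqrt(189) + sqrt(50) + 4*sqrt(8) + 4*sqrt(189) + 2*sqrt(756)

13*sqrt(2) + 39*sqrt(21)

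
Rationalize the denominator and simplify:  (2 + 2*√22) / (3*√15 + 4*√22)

Multiply numerator and denominator by -3*√15 + 4*√22.
Denominator becomes 217; numerator becomes -6*√330 - 6*√15 + 8*√22 + 176.

(-6*√330 - 6*√15 + 8*√22 + 176)/217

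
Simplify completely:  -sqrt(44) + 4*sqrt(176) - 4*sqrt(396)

-10*sqrt(11)

sqrt(44) = 2*sqrt(11); 4*sqrt(176) = 16*sqrt(11); 4*sqrt(396) = 24*sqrt(11)
Combine: (-2 + 16 - 24)·sqrt(11) = -10*sqrt(11)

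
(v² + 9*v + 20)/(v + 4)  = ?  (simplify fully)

v + 5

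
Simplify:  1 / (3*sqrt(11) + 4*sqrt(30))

(-3*sqrt(11) + 4*sqrt(30))/381

Multiply numerator and denominator by -4*sqrt(30) + 3*sqrt(11).
Denominator becomes -381; numerator becomes -4*sqrt(30) + 3*sqrt(11).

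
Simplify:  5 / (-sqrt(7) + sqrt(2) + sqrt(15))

(-5*sqrt(7) - 3*sqrt(15) + 10*sqrt(2) + sqrt(210))/2

Group as (sqrt(2) + sqrt(15)) - sqrt(7); multiply by (sqrt(2) + sqrt(15)) + sqrt(7), then rationalise the remaining surd.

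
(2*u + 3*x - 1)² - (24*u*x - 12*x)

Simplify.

(-2*u + 3*x + 1)²

Expand the square and combine the (24*u*x - 12*x) term.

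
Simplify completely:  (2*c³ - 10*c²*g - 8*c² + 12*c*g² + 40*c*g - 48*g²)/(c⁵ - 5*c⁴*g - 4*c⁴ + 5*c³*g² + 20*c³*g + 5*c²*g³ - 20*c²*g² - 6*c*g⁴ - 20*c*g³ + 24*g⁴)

2/(c² - g²)

Factor: 2*c³ - 10*c²*g - 8*c² + 12*c*g² + 40*c*g - 48*g² = 2·(c - 4)·(c - 3*g)·(c - 2*g);  c⁵ - 5*c⁴*g - 4*c⁴ + 5*c³*g² + 20*c³*g + 5*c²*g³ - 20*c²*g² - 6*c*g⁴ - 20*c*g³ + 24*g⁴ = (c + g)·(c - g)·(c - 3*g)·(c - 4)·(c - 2*g)
Cancel the common factors (c - 2*g), (c - 3*g), (c - 4).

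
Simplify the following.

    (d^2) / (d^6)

d^(-4)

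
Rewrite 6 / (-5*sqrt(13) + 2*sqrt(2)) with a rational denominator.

(-30*sqrt(13) - 12*sqrt(2))/317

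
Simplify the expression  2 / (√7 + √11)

(-√7 + √11)/2

Multiply numerator and denominator by -√11 + √7.
Denominator becomes -4; numerator becomes -2*√11 + 2*√7.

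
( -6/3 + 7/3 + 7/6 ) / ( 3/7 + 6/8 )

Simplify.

14/11

Numerator: -6/3 + 7/3 + 7/6 = 3/2
Denominator: 3/7 + 6/8 = 33/28
Divide: (3/2) · (28/33) = 14/11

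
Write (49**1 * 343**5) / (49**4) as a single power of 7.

7**9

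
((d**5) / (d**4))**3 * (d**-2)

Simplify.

d

Inside the bracket: d**1
Raise to the power 3: d**3
Multiply by (d**-2): add exponents.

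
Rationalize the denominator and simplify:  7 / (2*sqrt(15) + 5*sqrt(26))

Multiply numerator and denominator by -5*sqrt(26) + 2*sqrt(15).
Denominator becomes -590; numerator becomes -35*sqrt(26) + 14*sqrt(15).

(-14*sqrt(15) + 35*sqrt(26))/590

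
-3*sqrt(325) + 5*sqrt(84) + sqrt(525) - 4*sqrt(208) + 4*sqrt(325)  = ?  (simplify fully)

-11*sqrt(13) + 15*sqrt(21)

3*sqrt(325) = 15*sqrt(13); 5*sqrt(84) = 10*sqrt(21); sqrt(525) = 5*sqrt(21); 4*sqrt(208) = 16*sqrt(13); 4*sqrt(325) = 20*sqrt(13)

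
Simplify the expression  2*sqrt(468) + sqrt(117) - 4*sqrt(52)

2*sqrt(468) = 12*sqrt(13); sqrt(117) = 3*sqrt(13); 4*sqrt(52) = 8*sqrt(13)
Combine: (12 + 3 - 8)·sqrt(13) = 7*sqrt(13)

7*sqrt(13)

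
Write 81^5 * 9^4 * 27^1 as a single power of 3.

81^5 = 3^20; 9^4 = 3^8; 27^1 = 3^3
Combine exponents: 3^31

3^31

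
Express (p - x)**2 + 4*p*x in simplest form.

Expanding gives p**2 + 2*p*x + x**2, a perfect square.

(p + x)**2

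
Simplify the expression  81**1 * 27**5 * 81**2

3**27

81**1 = 3**4; 27**5 = 3**15; 81**2 = 3**8
Combine exponents: 3**27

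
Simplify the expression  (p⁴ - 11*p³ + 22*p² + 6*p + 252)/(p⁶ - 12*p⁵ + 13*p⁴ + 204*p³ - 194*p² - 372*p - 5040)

Factor: p⁴ - 11*p³ + 22*p² + 6*p + 252 = (p² + 2*p + 6)·(p - 6)·(p - 7);  p⁶ - 12*p⁵ + 13*p⁴ + 204*p³ - 194*p² - 372*p - 5040 = (p - 6)·(p² + 2*p + 6)·(p + 4)·(p - 7)·(p - 5)
Cancel the common factors (p² + 2*p + 6), (p - 7), (p - 6).

1/(p² - p - 20)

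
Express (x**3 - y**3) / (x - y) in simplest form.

Factor as (a-b)(a**2+ab+b**2) with a=x, b=y.

x**2 + x*y + y**2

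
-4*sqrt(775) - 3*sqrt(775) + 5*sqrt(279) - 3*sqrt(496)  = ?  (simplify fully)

4*sqrt(775) = 20*sqrt(31); 3*sqrt(775) = 15*sqrt(31); 5*sqrt(279) = 15*sqrt(31); 3*sqrt(496) = 12*sqrt(31)
Combine: (-20 - 15 + 15 - 12)·sqrt(31) = -32*sqrt(31)

-32*sqrt(31)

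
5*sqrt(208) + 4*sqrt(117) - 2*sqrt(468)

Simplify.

20*sqrt(13)

5*sqrt(208) = 20*sqrt(13); 4*sqrt(117) = 12*sqrt(13); 2*sqrt(468) = 12*sqrt(13)
Combine: (20 + 12 - 12)·sqrt(13) = 20*sqrt(13)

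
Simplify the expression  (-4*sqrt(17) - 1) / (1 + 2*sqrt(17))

(-135 + 2*sqrt(17))/67

Multiply numerator and denominator by -2*sqrt(17) + 1.
Denominator becomes -67; numerator becomes -2*sqrt(17) + 135.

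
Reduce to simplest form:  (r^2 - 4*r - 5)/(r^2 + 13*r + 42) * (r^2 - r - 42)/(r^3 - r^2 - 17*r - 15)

Factor: r^2 - 4*r - 5 = (r - 5)*(r + 1);  r^2 + 13*r + 42 = (r + 6)*(r + 7);  r^2 - r - 42 = (r + 6)*(r - 7);  r^3 - r^2 - 17*r - 15 = (r + 3)*(r + 1)*(r - 5)
Cancel the common factors (r + 1), (r - 5), (r + 6).

(r - 7)/(r^2 + 10*r + 21)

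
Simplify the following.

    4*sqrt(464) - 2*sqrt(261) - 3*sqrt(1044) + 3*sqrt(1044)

10*sqrt(29)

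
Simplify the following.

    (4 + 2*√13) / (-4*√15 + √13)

Multiply numerator and denominator by √13 + 4*√15.
Denominator becomes -227; numerator becomes 4*√13 + 26 + 16*√15 + 8*√195.

(-8*√195 - 16*√15 - 26 - 4*√13)/227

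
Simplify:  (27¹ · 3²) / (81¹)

27¹ = 3^3; 3² = 3^2; 81¹ = 3^4
Combine exponents: 3^1

3^1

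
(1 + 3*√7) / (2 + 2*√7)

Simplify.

Multiply numerator and denominator by -2*√7 + 2.
Denominator becomes -24; numerator becomes -40 + 4*√7.

(-√7 + 10)/6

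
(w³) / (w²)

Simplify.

w

Quotient: w¹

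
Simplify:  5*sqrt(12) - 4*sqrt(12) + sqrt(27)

5*sqrt(3)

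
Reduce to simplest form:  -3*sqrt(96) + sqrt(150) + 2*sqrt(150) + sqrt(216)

3*sqrt(96) = 12*sqrt(6); sqrt(150) = 5*sqrt(6); 2*sqrt(150) = 10*sqrt(6); sqrt(216) = 6*sqrt(6)
Combine: (-12 + 5 + 10 + 6)·sqrt(6) = 9*sqrt(6)

9*sqrt(6)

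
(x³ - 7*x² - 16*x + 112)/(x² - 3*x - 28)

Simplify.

x - 4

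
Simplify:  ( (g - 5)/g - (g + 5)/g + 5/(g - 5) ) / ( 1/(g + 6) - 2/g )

(5*g² - 20*g - 300)/(g² + 7*g - 60)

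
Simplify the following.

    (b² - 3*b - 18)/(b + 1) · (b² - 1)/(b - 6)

b² + 2*b - 3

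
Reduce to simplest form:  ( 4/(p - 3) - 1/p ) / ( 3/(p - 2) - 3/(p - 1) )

Numerator: 4/(p - 3) - 1/p = (3*p + 3)/(p^2 - 3*p)
Denominator: 3/(p - 2) - 3/(p - 1) = 3/(p^2 - 3*p + 2)
Divide: ((3*p + 3)/(p^2 - 3*p)) · (p^2/3 - p + 2/3) = (p^3 - 2*p^2 - p + 2)/(p^2 - 3*p)

(p^3 - 2*p^2 - p + 2)/(p^2 - 3*p)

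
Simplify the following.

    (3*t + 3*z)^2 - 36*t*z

Expand the square and combine the 36*t*z term.

9*(t - z)^2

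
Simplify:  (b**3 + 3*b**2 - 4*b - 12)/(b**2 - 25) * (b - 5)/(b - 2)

(b**2 + 5*b + 6)/(b + 5)

Factor: b**3 + 3*b**2 - 4*b - 12 = (b + 2)*(b + 3)*(b - 2);  b**2 - 25 = (b - 5)*(b + 5)
Cancel the common factors (b - 5), (b - 2).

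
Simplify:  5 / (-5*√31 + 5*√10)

(-√31 - √10)/21

Multiply numerator and denominator by 5*√10 + 5*√31.
Denominator becomes -525; numerator becomes 25*√10 + 25*√31.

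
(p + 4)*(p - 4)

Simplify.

p**2 - 16

Difference of squares with P = p, Q = 4.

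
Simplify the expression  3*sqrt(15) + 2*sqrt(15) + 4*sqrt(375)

25*sqrt(15)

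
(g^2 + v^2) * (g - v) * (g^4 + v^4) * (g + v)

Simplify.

Pair the conjugate factors: (g+v)(g-v) = g^2 - v^2, then repeat with the next factor.

g^8 - v^8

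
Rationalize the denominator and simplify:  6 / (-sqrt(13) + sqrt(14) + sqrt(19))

(-30*sqrt(13) + 12*sqrt(19) + 27*sqrt(14) + 3*sqrt(3458))/166

Group as (sqrt(14) + sqrt(19)) - sqrt(13); multiply by (sqrt(14) + sqrt(19)) + sqrt(13), then rationalise the remaining surd.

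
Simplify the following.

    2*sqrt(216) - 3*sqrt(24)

2*sqrt(216) = 12*sqrt(6); 3*sqrt(24) = 6*sqrt(6)
Combine: (12 - 6)·sqrt(6) = 6*sqrt(6)

6*sqrt(6)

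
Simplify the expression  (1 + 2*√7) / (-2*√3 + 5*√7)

(2*√3 + 5*√7 + 4*√21 + 70)/163

Multiply numerator and denominator by 2*√3 + 5*√7.
Denominator becomes 163; numerator becomes 2*√3 + 5*√7 + 4*√21 + 70.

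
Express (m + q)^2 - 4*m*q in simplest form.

After expansion: m^2 - 2*m*q + q^2 — a perfect-square trinomial.

(m - q)^2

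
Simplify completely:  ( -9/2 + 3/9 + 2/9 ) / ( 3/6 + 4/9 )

-71/17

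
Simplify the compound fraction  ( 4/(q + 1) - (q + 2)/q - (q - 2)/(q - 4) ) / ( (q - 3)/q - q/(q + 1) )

Numerator: 4/(q + 1) - (q + 2)/q - (q - 2)/(q - 4) = (-2*q^3 + 6*q^2 - 4*q + 8)/(q^3 - 3*q^2 - 4*q)
Denominator: (q - 3)/q - q/(q + 1) = (-2*q - 3)/(q^2 + q)
Divide: ((-2*q^3 + 6*q^2 - 4*q + 8)/(q^3 - 3*q^2 - 4*q)) · ((q^2 + q)/(-2*q - 3)) = (2*q^3 - 6*q^2 + 4*q - 8)/(2*q^2 - 5*q - 12)

(2*q^3 - 6*q^2 + 4*q - 8)/(2*q^2 - 5*q - 12)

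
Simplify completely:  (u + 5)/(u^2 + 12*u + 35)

1/(u + 7)

Factor: u^2 + 12*u + 35 = (u + 7)*(u + 5)
Cancel the common factor (u + 5).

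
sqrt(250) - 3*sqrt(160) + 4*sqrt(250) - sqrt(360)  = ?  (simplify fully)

7*sqrt(10)

sqrt(250) = 5*sqrt(10); 3*sqrt(160) = 12*sqrt(10); 4*sqrt(250) = 20*sqrt(10); sqrt(360) = 6*sqrt(10)
Combine: (5 - 12 + 20 - 6)·sqrt(10) = 7*sqrt(10)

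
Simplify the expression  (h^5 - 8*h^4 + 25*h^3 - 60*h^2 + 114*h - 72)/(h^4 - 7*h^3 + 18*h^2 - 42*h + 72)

h - 1

Factor: h^5 - 8*h^4 + 25*h^3 - 60*h^2 + 114*h - 72 = (h - 4)*(h - 1)*(h - 3)*(h^2 + 6);  h^4 - 7*h^3 + 18*h^2 - 42*h + 72 = (h^2 + 6)*(h - 3)*(h - 4)
Cancel the common factors (h^2 + 6), (h - 4), (h - 3).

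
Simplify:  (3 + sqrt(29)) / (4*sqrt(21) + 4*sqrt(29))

Multiply numerator and denominator by -4*sqrt(21) + 4*sqrt(29).
Denominator becomes 128; numerator becomes -4*sqrt(609) - 12*sqrt(21) + 12*sqrt(29) + 116.

(-sqrt(609) - 3*sqrt(21) + 3*sqrt(29) + 29)/32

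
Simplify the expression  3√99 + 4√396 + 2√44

3√99 = 9*√11; 4√396 = 24*√11; 2√44 = 4*√11
Combine: (9 + 24 + 4)·√11 = 37*√11

37*√11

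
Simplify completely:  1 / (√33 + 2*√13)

(-√33 + 2*√13)/19

Multiply numerator and denominator by -2*√13 + √33.
Denominator becomes -19; numerator becomes -2*√13 + √33.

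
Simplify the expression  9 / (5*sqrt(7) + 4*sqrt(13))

(-15*sqrt(7) + 12*sqrt(13))/11

Multiply numerator and denominator by -5*sqrt(7) + 4*sqrt(13).
Denominator becomes 33; numerator becomes -45*sqrt(7) + 36*sqrt(13).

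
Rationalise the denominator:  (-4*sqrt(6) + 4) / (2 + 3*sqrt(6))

(-8 + 2*sqrt(6))/5

Multiply numerator and denominator by -3*sqrt(6) + 2.
Denominator becomes -50; numerator becomes -20*sqrt(6) + 80.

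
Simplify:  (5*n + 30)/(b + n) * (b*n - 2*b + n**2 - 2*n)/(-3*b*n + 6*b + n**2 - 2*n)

Factor: 5*n + 30 = 5*(n + 6);  b*n - 2*b + n**2 - 2*n = (b + n)*(n - 2);  -3*b*n + 6*b + n**2 - 2*n = (n - 2)*(-3*b + n)
Cancel the common factors (n - 2), (b + n).

(-5*n - 30)/(3*b - n)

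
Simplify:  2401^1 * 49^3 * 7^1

2401^1 = 7^4; 49^3 = 7^6; 7^1 = 7^1
Combine exponents: 7^11

7^11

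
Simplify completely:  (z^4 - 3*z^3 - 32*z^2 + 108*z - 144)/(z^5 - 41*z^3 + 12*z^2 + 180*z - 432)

1/(z + 3)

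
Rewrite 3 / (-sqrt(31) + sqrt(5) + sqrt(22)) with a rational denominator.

Group as (sqrt(5) + sqrt(22)) - sqrt(31); multiply by (sqrt(5) + sqrt(22)) + sqrt(31), then rationalise the remaining surd.

(6*sqrt(31) + 21*sqrt(22) + 72*sqrt(5) + 3*sqrt(3410))/212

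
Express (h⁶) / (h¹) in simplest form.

Quotient: h⁵

h⁵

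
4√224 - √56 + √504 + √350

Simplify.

25*√14

4√224 = 16*√14; √56 = 2*√14; √504 = 6*√14; √350 = 5*√14
Combine: (16 - 2 + 6 + 5)·√14 = 25*√14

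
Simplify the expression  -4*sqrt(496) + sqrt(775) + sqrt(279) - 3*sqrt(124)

-14*sqrt(31)

4*sqrt(496) = 16*sqrt(31); sqrt(775) = 5*sqrt(31); sqrt(279) = 3*sqrt(31); 3*sqrt(124) = 6*sqrt(31)
Combine: (-16 + 5 + 3 - 6)·sqrt(31) = -14*sqrt(31)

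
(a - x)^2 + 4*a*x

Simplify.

(a + x)^2

Expand the square and combine the 4*a*x term.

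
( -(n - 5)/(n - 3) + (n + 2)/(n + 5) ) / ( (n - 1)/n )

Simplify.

Numerator: -(n - 5)/(n - 3) + (n + 2)/(n + 5) = (-n + 19)/(n^2 + 2*n - 15)
Denominator: (n - 1)/n = (n - 1)/n
Divide: ((-n + 19)/(n^2 + 2*n - 15)) · (n/(n - 1)) = (-n^2 + 19*n)/(n^3 + n^2 - 17*n + 15)

(-n^2 + 19*n)/(n^3 + n^2 - 17*n + 15)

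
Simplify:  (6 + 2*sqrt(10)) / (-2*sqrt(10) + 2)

Multiply numerator and denominator by 2 + 2*sqrt(10).
Denominator becomes -36; numerator becomes 16*sqrt(10) + 52.

(-13 - 4*sqrt(10))/9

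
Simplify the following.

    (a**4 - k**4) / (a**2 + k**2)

a**2 - k**2

Difference of fourth powers: factor out (a**2 + k**2).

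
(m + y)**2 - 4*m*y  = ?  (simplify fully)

(m - y)**2

Expand the square and combine the 4*m*y term.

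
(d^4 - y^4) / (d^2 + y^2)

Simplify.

d^4 - y^4 factors as -(-d + y)*(d + y)*(d^2 + y^2).

d^2 - y^2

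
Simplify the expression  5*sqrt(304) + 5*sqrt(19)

5*sqrt(304) = 20*sqrt(19); 5*sqrt(19) = 5*sqrt(19)
Combine: (20 + 5)·sqrt(19) = 25*sqrt(19)

25*sqrt(19)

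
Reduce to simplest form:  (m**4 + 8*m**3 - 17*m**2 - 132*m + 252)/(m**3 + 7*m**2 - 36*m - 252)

(m**2 - 5*m + 6)/(m - 6)

Factor: m**4 + 8*m**3 - 17*m**2 - 132*m + 252 = (m + 6)*(m + 7)*(m - 2)*(m - 3);  m**3 + 7*m**2 - 36*m - 252 = (m - 6)*(m + 7)*(m + 6)
Cancel the common factors (m + 6), (m + 7).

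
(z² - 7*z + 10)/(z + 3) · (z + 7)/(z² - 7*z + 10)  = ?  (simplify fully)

Factor: z² - 7*z + 10 = (z - 2)·(z - 5);  z² - 7*z + 10 = (z - 2)·(z - 5)
Cancel the common factors (z - 2), (z - 5).

(z + 7)/(z + 3)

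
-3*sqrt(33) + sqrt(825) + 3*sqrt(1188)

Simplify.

20*sqrt(33)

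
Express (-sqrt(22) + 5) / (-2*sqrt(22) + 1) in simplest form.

Multiply numerator and denominator by 1 + 2*sqrt(22).
Denominator becomes -87; numerator becomes -39 + 9*sqrt(22).

(-3*sqrt(22) + 13)/29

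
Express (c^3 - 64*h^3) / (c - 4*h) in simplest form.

c^2 + 4*c*h + 16*h^2

Apply the difference-of-cubes factorisation and cancel (c - 4*h).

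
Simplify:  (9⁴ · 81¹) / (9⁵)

9⁴ = 3^8; 81¹ = 3^4; 9⁵ = 3^10
Combine exponents: 3^2

3^2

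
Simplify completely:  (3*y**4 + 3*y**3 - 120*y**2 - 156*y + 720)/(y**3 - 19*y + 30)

Factor: 3*y**4 + 3*y**3 - 120*y**2 - 156*y + 720 = 3*(y + 4)*(y + 5)*(y - 2)*(y - 6);  y**3 - 19*y + 30 = (y - 2)*(y - 3)*(y + 5)
Cancel the common factors (y + 5), (y - 2).

(3*y**2 - 6*y - 72)/(y - 3)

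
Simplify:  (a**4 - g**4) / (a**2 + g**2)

a**2 - g**2

a**4 - g**4 factors as (a - g)*(a + g)*(a**2 + g**2).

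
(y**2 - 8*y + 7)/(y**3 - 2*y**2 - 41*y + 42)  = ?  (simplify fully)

1/(y + 6)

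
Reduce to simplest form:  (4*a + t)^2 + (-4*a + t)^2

Write as f(t,(4*a)) + f(t,-(4*a)) and expand.

32*a^2 + 2*t^2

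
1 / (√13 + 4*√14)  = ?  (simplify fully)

Multiply numerator and denominator by -4*√14 + √13.
Denominator becomes -211; numerator becomes -4*√14 + √13.

(-√13 + 4*√14)/211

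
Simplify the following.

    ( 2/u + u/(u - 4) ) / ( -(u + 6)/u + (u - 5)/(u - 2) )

(-u^3 + 12*u - 16)/(9*u^2 - 48*u + 48)

Numerator: 2/u + u/(u - 4) = (u^2 + 2*u - 8)/(u^2 - 4*u)
Denominator: -(u + 6)/u + (u - 5)/(u - 2) = (-9*u + 12)/(u^2 - 2*u)
Divide: ((u^2 + 2*u - 8)/(u^2 - 4*u)) · ((u^2 - 2*u)/(-9*u + 12)) = (-u^3 + 12*u - 16)/(9*u^2 - 48*u + 48)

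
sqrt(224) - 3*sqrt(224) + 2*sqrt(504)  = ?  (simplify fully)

4*sqrt(14)

sqrt(224) = 4*sqrt(14); 3*sqrt(224) = 12*sqrt(14); 2*sqrt(504) = 12*sqrt(14)
Combine: (4 - 12 + 12)·sqrt(14) = 4*sqrt(14)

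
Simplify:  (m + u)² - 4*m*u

After expansion: m² - 2*m*u + u² — a perfect-square trinomial.

(m - u)²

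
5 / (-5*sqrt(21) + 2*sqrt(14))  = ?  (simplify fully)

Multiply numerator and denominator by 2*sqrt(14) + 5*sqrt(21).
Denominator becomes -469; numerator becomes 10*sqrt(14) + 25*sqrt(21).

(-25*sqrt(21) - 10*sqrt(14))/469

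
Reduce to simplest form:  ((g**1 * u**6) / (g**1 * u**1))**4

Inside the bracket: u**5
Raise to the power 4: u**20

u**20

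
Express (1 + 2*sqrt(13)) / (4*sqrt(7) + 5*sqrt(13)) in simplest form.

Multiply numerator and denominator by -4*sqrt(7) + 5*sqrt(13).
Denominator becomes 213; numerator becomes -8*sqrt(91) - 4*sqrt(7) + 5*sqrt(13) + 130.

(-8*sqrt(91) - 4*sqrt(7) + 5*sqrt(13) + 130)/213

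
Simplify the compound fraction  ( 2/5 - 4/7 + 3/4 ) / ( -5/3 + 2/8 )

Numerator: 2/5 - 4/7 + 3/4 = 81/140
Denominator: -5/3 + 2/8 = -17/12
Divide: (81/140) · (-12/17) = -243/595

-243/595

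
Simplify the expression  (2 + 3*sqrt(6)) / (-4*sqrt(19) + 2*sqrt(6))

(-3*sqrt(114) - 9 - 2*sqrt(19) - sqrt(6))/70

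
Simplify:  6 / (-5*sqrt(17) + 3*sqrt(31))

(-15*sqrt(17) - 9*sqrt(31))/73

Multiply numerator and denominator by 3*sqrt(31) + 5*sqrt(17).
Denominator becomes -146; numerator becomes 18*sqrt(31) + 30*sqrt(17).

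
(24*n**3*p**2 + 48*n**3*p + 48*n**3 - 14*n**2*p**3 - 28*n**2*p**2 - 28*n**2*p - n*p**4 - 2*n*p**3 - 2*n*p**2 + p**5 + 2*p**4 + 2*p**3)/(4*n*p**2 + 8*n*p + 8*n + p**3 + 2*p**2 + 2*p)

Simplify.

Factor: 24*n**3*p**2 + 48*n**3*p + 48*n**3 - 14*n**2*p**3 - 28*n**2*p**2 - 28*n**2*p - n*p**4 - 2*n*p**3 - 2*n*p**2 + p**5 + 2*p**4 + 2*p**3 = (4*n + p)*(-3*n + p)*(p**2 + 2*p + 2)*(-2*n + p);  4*n*p**2 + 8*n*p + 8*n + p**3 + 2*p**2 + 2*p = (4*n + p)*(p**2 + 2*p + 2)
Cancel the common factors (p**2 + 2*p + 2), (4*n + p).

6*n**2 - 5*n*p + p**2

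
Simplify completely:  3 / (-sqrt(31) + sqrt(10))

(-sqrt(31) - sqrt(10))/7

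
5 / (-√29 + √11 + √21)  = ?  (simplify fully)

Group as (√11 + √21) - √29; multiply by (√11 + √21) + √29, then rationalise the remaining surd.

(-3*√29 + 19*√21 + 39*√11 + 2*√6699)/183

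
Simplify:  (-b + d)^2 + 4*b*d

(b + d)^2

After expansion: b^2 + 2*b*d + d^2 — a perfect-square trinomial.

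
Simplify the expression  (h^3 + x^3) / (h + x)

h^2 - h*x + x^2

h^3 + x^3 = (h + x)(h^2 - h*x + x^2).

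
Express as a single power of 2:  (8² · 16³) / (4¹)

8² = 2^6; 16³ = 2^12; 4¹ = 2^2
Combine exponents: 2^16

2^16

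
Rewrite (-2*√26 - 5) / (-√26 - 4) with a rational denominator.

(-3*√26 + 32)/10

Multiply numerator and denominator by -4 + √26.
Denominator becomes -10; numerator becomes -32 + 3*√26.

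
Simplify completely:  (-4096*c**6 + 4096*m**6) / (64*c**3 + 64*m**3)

Difference of sixth powers: factor out (64*c**3 + 64*m**3).

-64*c**3 + 64*m**3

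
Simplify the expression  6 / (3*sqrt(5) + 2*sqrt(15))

(-6*sqrt(5) + 4*sqrt(15))/5

Multiply numerator and denominator by -2*sqrt(15) + 3*sqrt(5).
Denominator becomes -15; numerator becomes -12*sqrt(15) + 18*sqrt(5).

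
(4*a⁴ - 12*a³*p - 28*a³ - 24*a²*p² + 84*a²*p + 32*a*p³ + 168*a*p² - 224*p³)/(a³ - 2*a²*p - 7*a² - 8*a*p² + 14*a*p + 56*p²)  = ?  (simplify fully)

4*a - 4*p

Factor: 4*a⁴ - 12*a³*p - 28*a³ - 24*a²*p² + 84*a²*p + 32*a*p³ + 168*a*p² - 224*p³ = 4·(a + 2*p)·(a - 7)·(a - 4*p)·(a - p);  a³ - 2*a²*p - 7*a² - 8*a*p² + 14*a*p + 56*p² = (a + 2*p)·(a - 7)·(a - 4*p)
Cancel the common factors (a - 7), (a + 2*p), (a - 4*p).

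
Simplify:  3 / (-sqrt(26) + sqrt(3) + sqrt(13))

(15*sqrt(26) + 24*sqrt(13) + 54*sqrt(3) + 39*sqrt(6))/28

Group as (sqrt(3) + sqrt(13)) - sqrt(26); multiply by (sqrt(3) + sqrt(13)) + sqrt(26), then rationalise the remaining surd.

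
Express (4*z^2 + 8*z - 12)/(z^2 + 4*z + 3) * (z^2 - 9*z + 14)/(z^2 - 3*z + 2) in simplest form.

(4*z - 28)/(z + 1)

Factor: 4*z^2 + 8*z - 12 = 4*(z - 1)*(z + 3);  z^2 + 4*z + 3 = (z + 3)*(z + 1);  z^2 - 9*z + 14 = (z - 7)*(z - 2);  z^2 - 3*z + 2 = (z - 1)*(z - 2)
Cancel the common factors (z - 1), (z + 3), (z - 2).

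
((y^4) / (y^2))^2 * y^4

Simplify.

y^8

Inside the bracket: y^2
Raise to the power 2: y^4
Multiply by y^4: add exponents.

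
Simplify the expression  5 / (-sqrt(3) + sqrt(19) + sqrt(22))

(-95*sqrt(3) + 15*sqrt(19) + 5*sqrt(1254))/114

Group as (sqrt(19) + sqrt(22)) - sqrt(3); multiply by (sqrt(19) + sqrt(22)) + sqrt(3), then rationalise the remaining surd.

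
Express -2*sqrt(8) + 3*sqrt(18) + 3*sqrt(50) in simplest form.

20*sqrt(2)

2*sqrt(8) = 4*sqrt(2); 3*sqrt(18) = 9*sqrt(2); 3*sqrt(50) = 15*sqrt(2)
Combine: (-4 + 9 + 15)·sqrt(2) = 20*sqrt(2)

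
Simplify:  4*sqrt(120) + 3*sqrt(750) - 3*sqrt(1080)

4*sqrt(120) = 8*sqrt(30); 3*sqrt(750) = 15*sqrt(30); 3*sqrt(1080) = 18*sqrt(30)
Combine: (8 + 15 - 18)·sqrt(30) = 5*sqrt(30)

5*sqrt(30)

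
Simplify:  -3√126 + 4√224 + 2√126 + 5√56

3√126 = 9*√14; 4√224 = 16*√14; 2√126 = 6*√14; 5√56 = 10*√14
Combine: (-9 + 16 + 6 + 10)·√14 = 23*√14

23*√14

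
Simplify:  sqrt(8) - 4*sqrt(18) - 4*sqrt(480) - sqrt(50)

sqrt(8) = 2*sqrt(2); 4*sqrt(18) = 12*sqrt(2); 4*sqrt(480) = 16*sqrt(30); sqrt(50) = 5*sqrt(2)

-16*sqrt(30) - 15*sqrt(2)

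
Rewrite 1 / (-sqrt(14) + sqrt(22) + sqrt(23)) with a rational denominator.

(-31*sqrt(14) + 13*sqrt(23) + 15*sqrt(22) + 4*sqrt(1771))/1063

Group as (sqrt(22) + sqrt(23)) - sqrt(14); multiply by (sqrt(22) + sqrt(23)) + sqrt(14), then rationalise the remaining surd.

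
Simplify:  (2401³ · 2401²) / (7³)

7^17

2401³ = 7^12; 2401² = 7^8; 7³ = 7^3
Combine exponents: 7^17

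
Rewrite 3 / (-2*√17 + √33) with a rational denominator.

(-6*√17 - 3*√33)/35

Multiply numerator and denominator by √33 + 2*√17.
Denominator becomes -35; numerator becomes 3*√33 + 6*√17.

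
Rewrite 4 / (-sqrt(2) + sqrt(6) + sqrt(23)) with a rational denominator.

(-76*sqrt(6) - 16*sqrt(69) + 108*sqrt(2) + 60*sqrt(23))/177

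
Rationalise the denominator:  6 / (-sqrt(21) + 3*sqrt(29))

Multiply numerator and denominator by sqrt(21) + 3*sqrt(29).
Denominator becomes 240; numerator becomes 6*sqrt(21) + 18*sqrt(29).

(sqrt(21) + 3*sqrt(29))/40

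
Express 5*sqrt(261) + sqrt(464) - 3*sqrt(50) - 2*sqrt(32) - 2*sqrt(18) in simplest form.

-29*sqrt(2) + 19*sqrt(29)

5*sqrt(261) = 15*sqrt(29); sqrt(464) = 4*sqrt(29); 3*sqrt(50) = 15*sqrt(2); 2*sqrt(32) = 8*sqrt(2); 2*sqrt(18) = 6*sqrt(2)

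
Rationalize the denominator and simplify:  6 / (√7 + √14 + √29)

(-21*√58 - 12*√29 + 33*√14 + 54*√7)/82

Group as (√7 + √14) + √29; multiply by (√7 + √14) - √29, then rationalise the remaining surd.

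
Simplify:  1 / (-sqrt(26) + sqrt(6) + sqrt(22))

(-sqrt(26) + 5*sqrt(22) + 21*sqrt(6) + 2*sqrt(858))/262

Group as (sqrt(6) + sqrt(22)) - sqrt(26); multiply by (sqrt(6) + sqrt(22)) + sqrt(26), then rationalise the remaining surd.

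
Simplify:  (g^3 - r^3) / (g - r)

Apply the difference-of-cubes factorisation and cancel (g - r).

g^2 + g*r + r^2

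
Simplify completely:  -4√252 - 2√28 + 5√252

4√252 = 24*√7; 2√28 = 4*√7; 5√252 = 30*√7
Combine: (-24 - 4 + 30)·√7 = 2*√7

2*√7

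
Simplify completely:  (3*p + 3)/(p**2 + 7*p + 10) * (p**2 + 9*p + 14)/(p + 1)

Factor: 3*p + 3 = 3*(p + 1);  p**2 + 7*p + 10 = (p + 2)*(p + 5);  p**2 + 9*p + 14 = (p + 7)*(p + 2)
Cancel the common factors (p + 1), (p + 2).

(3*p + 21)/(p + 5)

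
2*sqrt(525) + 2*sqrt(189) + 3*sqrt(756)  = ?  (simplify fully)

34*sqrt(21)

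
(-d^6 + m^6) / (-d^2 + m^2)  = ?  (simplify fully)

d^4 + d^2*m^2 + m^4

-d^6 + m^6 factors as -(d - m)*(d + m)*(d^2 - d*m + m^2)*(d^2 + d*m + m^2).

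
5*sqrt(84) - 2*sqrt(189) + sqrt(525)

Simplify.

9*sqrt(21)

5*sqrt(84) = 10*sqrt(21); 2*sqrt(189) = 6*sqrt(21); sqrt(525) = 5*sqrt(21)
Combine: (10 - 6 + 5)·sqrt(21) = 9*sqrt(21)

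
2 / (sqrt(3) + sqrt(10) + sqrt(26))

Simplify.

Group as (sqrt(10) + sqrt(26)) + sqrt(3); multiply by (sqrt(10) + sqrt(26)) - sqrt(3), then rationalise the remaining surd.

(-38*sqrt(10) - 66*sqrt(3) + 8*sqrt(195) + 26*sqrt(26))/49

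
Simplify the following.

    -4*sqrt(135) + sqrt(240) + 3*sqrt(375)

7*sqrt(15)

4*sqrt(135) = 12*sqrt(15); sqrt(240) = 4*sqrt(15); 3*sqrt(375) = 15*sqrt(15)
Combine: (-12 + 4 + 15)·sqrt(15) = 7*sqrt(15)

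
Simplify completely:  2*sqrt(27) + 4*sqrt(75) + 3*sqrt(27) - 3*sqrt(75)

2*sqrt(27) = 6*sqrt(3); 4*sqrt(75) = 20*sqrt(3); 3*sqrt(27) = 9*sqrt(3); 3*sqrt(75) = 15*sqrt(3)
Combine: (6 + 20 + 9 - 15)·sqrt(3) = 20*sqrt(3)

20*sqrt(3)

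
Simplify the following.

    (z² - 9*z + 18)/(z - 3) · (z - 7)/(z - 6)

z - 7

Factor: z² - 9*z + 18 = (z - 6)·(z - 3)
Cancel the common factors (z - 3), (z - 6).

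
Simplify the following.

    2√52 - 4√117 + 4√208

2√52 = 4*√13; 4√117 = 12*√13; 4√208 = 16*√13
Combine: (4 - 12 + 16)·√13 = 8*√13

8*√13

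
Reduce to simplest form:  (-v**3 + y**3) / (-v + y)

v**2 + v*y + y**2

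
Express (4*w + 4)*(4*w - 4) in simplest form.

16*w**2 - 16

(4*w)**2 - (4)**2 = 16*w**2 - 16.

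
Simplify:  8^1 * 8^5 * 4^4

2^26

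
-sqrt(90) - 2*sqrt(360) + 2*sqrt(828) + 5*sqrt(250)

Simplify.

10*sqrt(10) + 12*sqrt(23)

sqrt(90) = 3*sqrt(10); 2*sqrt(360) = 12*sqrt(10); 2*sqrt(828) = 12*sqrt(23); 5*sqrt(250) = 25*sqrt(10)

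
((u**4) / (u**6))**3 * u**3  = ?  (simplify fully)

u**(-3)

Inside the bracket: (u**-2)
Raise to the power 3: (u**-6)
Multiply by u**3: add exponents.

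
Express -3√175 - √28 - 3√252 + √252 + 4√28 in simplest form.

-21*√7

3√175 = 15*√7; √28 = 2*√7; 3√252 = 18*√7; √252 = 6*√7; 4√28 = 8*√7
Combine: (-15 - 2 - 18 + 6 + 8)·√7 = -21*√7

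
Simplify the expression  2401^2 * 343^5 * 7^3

2401^2 = 7^8; 343^5 = 7^15; 7^3 = 7^3
Combine exponents: 7^26

7^26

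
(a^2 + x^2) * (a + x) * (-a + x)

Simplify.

Telescope via difference of squares: (x+a)(x-a) = -a^2 + x^2, then repeat with the next factor.

-a^4 + x^4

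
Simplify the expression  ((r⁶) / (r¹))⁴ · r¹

r^21

Inside the bracket: r⁵
Raise to the power 4: r^20
Multiply by r¹: add exponents.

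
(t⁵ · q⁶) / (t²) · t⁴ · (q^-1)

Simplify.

Quotient: t³ · q⁶
Multiply by t⁴ · (q^-1): add exponents.

q⁵*t⁷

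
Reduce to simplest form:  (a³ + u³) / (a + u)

a² - a*u + u²

Factor as (a+b)(a^2-ab+b^2) with a=u, b=a.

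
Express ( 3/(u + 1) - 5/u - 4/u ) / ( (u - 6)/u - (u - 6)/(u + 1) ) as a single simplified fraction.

(-6*u - 9)/(u - 6)

Numerator: 3/(u + 1) - 5/u - 4/u = (-6*u - 9)/(u² + u)
Denominator: (u - 6)/u - (u - 6)/(u + 1) = (u - 6)/(u² + u)
Divide: ((-6*u - 9)/(u² + u)) · ((u² + u)/(u - 6)) = (-6*u - 9)/(u - 6)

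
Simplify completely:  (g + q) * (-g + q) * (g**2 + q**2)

-g**4 + q**4

Pair the conjugate factors: (q+g)(q-g) = -g**2 + q**2, then repeat with the next factor.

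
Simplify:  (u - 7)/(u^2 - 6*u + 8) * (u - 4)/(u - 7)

1/(u - 2)

Factor: u^2 - 6*u + 8 = (u - 4)*(u - 2)
Cancel the common factors (u - 7), (u - 4).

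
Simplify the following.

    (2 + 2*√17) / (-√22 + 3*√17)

(2*√22 + 6*√17 + 2*√374 + 102)/131

Multiply numerator and denominator by √22 + 3*√17.
Denominator becomes 131; numerator becomes 2*√22 + 6*√17 + 2*√374 + 102.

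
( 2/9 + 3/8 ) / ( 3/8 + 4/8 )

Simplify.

43/63

Numerator: 2/9 + 3/8 = 43/72
Denominator: 3/8 + 4/8 = 7/8
Divide: (43/72) · (8/7) = 43/63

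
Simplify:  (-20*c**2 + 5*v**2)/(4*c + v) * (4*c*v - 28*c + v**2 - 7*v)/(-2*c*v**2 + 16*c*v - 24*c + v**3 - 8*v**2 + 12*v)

Factor: -20*c**2 + 5*v**2 = 5*(-2*c + v)*(2*c + v);  4*c*v - 28*c + v**2 - 7*v = (v - 7)*(4*c + v);  -2*c*v**2 + 16*c*v - 24*c + v**3 - 8*v**2 + 12*v = (v - 2)*(-2*c + v)*(v - 6)
Cancel the common factors (-2*c + v), (4*c + v).

(10*c*v - 70*c + 5*v**2 - 35*v)/(v**2 - 8*v + 12)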